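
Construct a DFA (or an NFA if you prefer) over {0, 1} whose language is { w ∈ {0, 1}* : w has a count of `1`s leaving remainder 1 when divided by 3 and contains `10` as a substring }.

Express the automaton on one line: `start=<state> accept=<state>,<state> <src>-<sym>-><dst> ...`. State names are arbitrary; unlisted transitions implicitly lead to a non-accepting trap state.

start=A accept=C A-0->A A-1->B B-0->C B-1->D C-0->C C-1->E D-0->E D-1->F E-0->E E-1->G F-0->G F-1->B G-0->G G-1->C

Build one automaton per condition and run them in lockstep. One (3 states) tracks the count of `1`s modulo 3; the other (3 states) tracks whether and how much of `10` has been seen. Each combined state is a pair, one component from each; accept when both components accept.
With 7 states:
       0  1 
>  A   A  B 
   B   C  D 
 * C   C  E 
   D   E  F 
   E   E  G 
   F   G  B 
   G   G  C 
(> = start, * = accepting)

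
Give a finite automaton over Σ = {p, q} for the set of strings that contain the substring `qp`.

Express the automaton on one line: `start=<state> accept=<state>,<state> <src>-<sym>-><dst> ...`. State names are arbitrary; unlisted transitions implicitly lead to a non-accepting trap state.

Track how much of `qp` has been matched so far: state s0 is no progress, s2 is the absorbing accept state reached once `qp` has occurred. Intermediate states record partial matches; on a mismatch, fall back to the longest reusable overlap.
3 states suffice.
        p   q  
>  s0   s0  s1 
   s1   s2  s1 
 * s2   s2  s2 
(> = start, * = accepting)

start=s0 accept=s2 s0-p->s0 s0-q->s1 s1-p->s2 s1-q->s1 s2-p->s2 s2-q->s2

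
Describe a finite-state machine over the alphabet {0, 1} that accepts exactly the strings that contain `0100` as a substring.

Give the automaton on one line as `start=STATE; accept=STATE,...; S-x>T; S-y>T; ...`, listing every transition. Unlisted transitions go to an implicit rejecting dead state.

start=q0; accept=q4; q0-0>q1; q0-1>q0; q1-0>q1; q1-1>q2; q2-0>q3; q2-1>q0; q3-0>q4; q3-1>q2; q4-0>q4; q4-1>q4

Track how much of `0100` has been matched so far: state q0 is no progress, q4 is the absorbing accept state reached once `0100` has occurred. Intermediate states record partial matches; on a mismatch, fall back to the longest reusable overlap.
5 states suffice.
        0   1  
>  q0   q1  q0 
   q1   q1  q2 
   q2   q3  q0 
   q3   q4  q2 
 * q4   q4  q4 
(> = start, * = accepting)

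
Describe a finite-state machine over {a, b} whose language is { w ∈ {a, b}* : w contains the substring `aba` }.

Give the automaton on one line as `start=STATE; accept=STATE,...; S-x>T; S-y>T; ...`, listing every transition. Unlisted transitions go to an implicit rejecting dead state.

States S0..S2 record the length of the longest prefix of `aba` that matches the current input suffix. Reaching S3 means `aba` has been seen, and we stay there forever. Accept from S3.
A 4-state machine:
        a   b  
>  S0   S1  S0 
   S1   S1  S2 
   S2   S3  S0 
 * S3   S3  S3 
(> = start, * = accepting)

start=S0; accept=S3; S0-a>S1; S0-b>S0; S1-a>S1; S1-b>S2; S2-a>S3; S2-b>S0; S3-a>S3; S3-b>S3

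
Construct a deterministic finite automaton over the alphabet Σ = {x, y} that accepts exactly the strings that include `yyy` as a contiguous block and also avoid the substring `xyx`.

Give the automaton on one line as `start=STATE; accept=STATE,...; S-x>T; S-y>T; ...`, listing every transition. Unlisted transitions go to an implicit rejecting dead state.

start=S0; accept=S6,S7,S8; S0-x>S1; S0-y>S2; S1-x>S1; S1-y>S3; S2-x>S1; S2-y>S4; S3-x>S5; S3-y>S4; S4-x>S1; S4-y>S6; S5-x>S5; S5-y>S5; S6-x>S7; S6-y>S6; S7-x>S7; S7-y>S8; S8-x>S5; S8-y>S6

Handle the two conditions separately and then intersect. The first has 4 states tracking whether and how much of `yyy` has been seen; the second has 4 states tracking partial matches of the forbidden pattern `xyx`. A product state is a pair (one from each), accepting exactly when both do. After merging equivalent states the machine shrinks.
With 9 states:
        x   y  
>  S0   S1  S2 
   S1   S1  S3 
   S2   S1  S4 
   S3   S5  S4 
   S4   S1  S6 
   S5   S5  S5 
 * S6   S7  S6 
 * S7   S7  S8 
 * S8   S5  S6 
(> = start, * = accepting)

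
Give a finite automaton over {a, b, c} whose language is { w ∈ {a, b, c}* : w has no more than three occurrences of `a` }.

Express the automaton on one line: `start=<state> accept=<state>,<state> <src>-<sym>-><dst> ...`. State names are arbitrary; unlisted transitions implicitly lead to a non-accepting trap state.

start=q0 accept=q0,q1,q2,q3 q0-a->q1 q0-b->q0 q0-c->q0 q1-a->q2 q1-b->q1 q1-c->q1 q2-a->q3 q2-b->q2 q2-c->q2 q3-a->q4 q3-b->q3 q3-c->q3 q4-a->q4 q4-b->q4 q4-c->q4

Only the number of `a`s matters, and only up to 4. Make a chain q0 → q1 → q2 → q3 → q4 advanced by each `a` (with q4 absorbing); every other symbol self-loops. The accepting set is {q0, q1, q2, q3}.
5 states suffice.
        a   b   c  
>* q0   q1  q0  q0 
 * q1   q2  q1  q1 
 * q2   q3  q2  q2 
 * q3   q4  q3  q3 
   q4   q4  q4  q4 
(> = start, * = accepting)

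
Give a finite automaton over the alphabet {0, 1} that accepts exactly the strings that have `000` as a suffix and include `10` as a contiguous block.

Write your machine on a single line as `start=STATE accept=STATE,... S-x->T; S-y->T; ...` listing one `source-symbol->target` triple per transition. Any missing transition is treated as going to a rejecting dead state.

Run two small machines in parallel and take their product. The first has 4 states tracking how much of the suffix `000` has currently been matched; the second has 3 states tracking whether and how much of `10` has been seen. A product state is a pair (one from each), accepting exactly when both do.
9 states suffice.
        0   1  
>  q0   q1  q2 
   q1   q3  q2 
   q2   q4  q2 
   q3   q5  q2 
   q4   q6  q7 
   q5   q5  q2 
   q6   q8  q7 
   q7   q4  q7 
 * q8   q8  q7 
(> = start, * = accepting)

start=q0; accept=q8; q0-0->q1; q0-1->q2; q1-0->q3; q1-1->q2; q2-0->q4; q2-1->q2; q3-0->q5; q3-1->q2; q4-0->q6; q4-1->q7; q5-0->q5; q5-1->q2; q6-0->q8; q6-1->q7; q7-0->q4; q7-1->q7; q8-0->q8; q8-1->q7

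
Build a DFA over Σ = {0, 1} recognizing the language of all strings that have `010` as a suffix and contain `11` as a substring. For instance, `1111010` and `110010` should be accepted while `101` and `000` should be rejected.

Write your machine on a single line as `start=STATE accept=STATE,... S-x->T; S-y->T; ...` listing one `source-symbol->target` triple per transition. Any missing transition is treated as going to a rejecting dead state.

start=q0; accept=q5; q0-0->q0; q0-1->q1; q1-0->q0; q1-1->q2; q2-0->q3; q2-1->q2; q3-0->q3; q3-1->q4; q4-0->q5; q4-1->q2; q5-0->q3; q5-1->q4

Build one automaton per condition and run them in lockstep. The first has 4 states tracking how much of the suffix `010` has currently been matched; the second has 3 states tracking whether and how much of `11` has been seen. A product state is a pair (one from each), accepting exactly when both do. After merging equivalent states the machine shrinks.
6 states suffice.
        0   1  
>  q0   q0  q1 
   q1   q0  q2 
   q2   q3  q2 
   q3   q3  q4 
   q4   q5  q2 
 * q5   q3  q4 
(> = start, * = accepting)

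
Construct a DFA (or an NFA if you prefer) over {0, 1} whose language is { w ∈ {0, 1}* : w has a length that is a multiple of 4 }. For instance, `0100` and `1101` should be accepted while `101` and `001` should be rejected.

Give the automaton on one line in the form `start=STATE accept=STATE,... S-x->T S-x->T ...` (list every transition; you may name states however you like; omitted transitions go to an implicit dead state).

start=q0 accept=q0 q0-0->q1 q0-1->q1 q1-0->q2 q1-1->q2 q2-0->q3 q2-1->q3 q3-0->q0 q3-1->q0

Count input length modulo 4: every symbol advances one step around the cycle q0 → q1 → q2 → q3 → q0. Accept at q0.
With 4 states:
        0   1  
>* q0   q1  q1 
   q1   q2  q2 
   q2   q3  q3 
   q3   q0  q0 
(> = start, * = accepting)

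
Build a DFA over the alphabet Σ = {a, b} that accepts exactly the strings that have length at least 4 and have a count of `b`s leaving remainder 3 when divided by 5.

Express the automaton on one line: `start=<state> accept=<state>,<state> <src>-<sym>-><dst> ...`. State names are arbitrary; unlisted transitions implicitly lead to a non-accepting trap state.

start=q0 accept=q7 q0-a->q1 q0-b->q2 q1-a->q1 q1-b->q3 q2-a->q3 q2-b->q4 q3-a->q3 q3-b->q5 q4-a->q5 q4-b->q6 q5-a->q5 q5-b->q7 q6-a->q7 q6-b->q8 q7-a->q7 q7-b->q8 q8-a->q8 q8-b->q1

Handle the two conditions separately and then intersect. The first has 6 states tracking the input length, saturating at 5; the second has 5 states tracking the count of `b`s modulo 5. A product state is a pair (one from each), accepting exactly when both do. Minimizing collapses redundant product states.
9 states suffice.
        a   b  
>  q0   q1  q2 
   q1   q1  q3 
   q2   q3  q4 
   q3   q3  q5 
   q4   q5  q6 
   q5   q5  q7 
   q6   q7  q8 
 * q7   q7  q8 
   q8   q8  q1 
(> = start, * = accepting)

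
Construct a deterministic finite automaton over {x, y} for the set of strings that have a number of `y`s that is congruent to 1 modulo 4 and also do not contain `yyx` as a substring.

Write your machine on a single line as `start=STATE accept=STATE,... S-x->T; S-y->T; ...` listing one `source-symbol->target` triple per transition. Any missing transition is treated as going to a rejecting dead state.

start=s0; accept=s1,s2,s10; s0-x->s0; s0-y->s1; s1-x->s2; s1-y->s3; s2-x->s2; s2-y->s4; s3-x->s5; s3-y->s6; s4-x->s7; s4-y->s6; s5-x->s5; s5-y->s5; s6-x->s5; s6-y->s8; s7-x->s7; s7-y->s9; s8-x->s5; s8-y->s10; s9-x->s11; s9-y->s8; s10-x->s5; s10-y->s3; s11-x->s11; s11-y->s12; s12-x->s0; s12-y->s10

Build one automaton per condition and run them in lockstep. The first has 4 states tracking the count of `y`s modulo 4; the second has 4 states tracking partial matches of the forbidden pattern `yyx`. A product state is a pair (one from each), accepting exactly when both do. Minimizing collapses redundant product states.
A 13-state machine:
          x    y  
>  s0     s0   s1 
 * s1     s2   s3 
 * s2     s2   s4 
   s3     s5   s6 
   s4     s7   s6 
   s5     s5   s5 
   s6     s5   s8 
   s7     s7   s9 
   s8     s5  s10 
   s9    s11   s8 
 * s10    s5   s3 
   s11   s11  s12 
   s12    s0  s10 
(> = start, * = accepting)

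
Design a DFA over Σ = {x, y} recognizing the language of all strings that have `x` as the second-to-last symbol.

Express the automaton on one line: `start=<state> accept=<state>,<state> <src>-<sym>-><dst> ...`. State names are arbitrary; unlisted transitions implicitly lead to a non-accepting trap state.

A DFA must remember the last 2 symbols (since which symbol is second-to-last isn't known until the input ends). Use one state per possible window of the last ≤2 symbols; accept from those whose window starts with `x`.
7 states suffice.
        x   y  
>  s0   s1  s2 
   s1   s3  s4 
   s2   s5  s6 
 * s3   s3  s4 
 * s4   s5  s6 
   s5   s3  s4 
   s6   s5  s6 
(> = start, * = accepting)

start=s0 accept=s3,s4 s0-x->s1 s0-y->s2 s1-x->s3 s1-y->s4 s2-x->s5 s2-y->s6 s3-x->s3 s3-y->s4 s4-x->s5 s4-y->s6 s5-x->s3 s5-y->s4 s6-x->s5 s6-y->s6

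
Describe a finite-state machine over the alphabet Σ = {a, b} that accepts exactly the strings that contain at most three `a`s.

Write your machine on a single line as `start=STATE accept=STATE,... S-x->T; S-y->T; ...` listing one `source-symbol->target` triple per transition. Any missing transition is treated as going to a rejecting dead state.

Count `a`s, saturating at 4: states q0 through q3 mean 0 through 3 `a`s seen; q4 means more than 3. Each `a` increments (capped at q4); other symbols loop. Accept from {q0, q1, q2, q3}.
With 5 states:
        a   b  
>* q0   q1  q0 
 * q1   q2  q1 
 * q2   q3  q2 
 * q3   q4  q3 
   q4   q4  q4 
(> = start, * = accepting)

start=q0; accept=q0,q1,q2,q3; q0-a->q1; q0-b->q0; q1-a->q2; q1-b->q1; q2-a->q3; q2-b->q2; q3-a->q4; q3-b->q3; q4-a->q4; q4-b->q4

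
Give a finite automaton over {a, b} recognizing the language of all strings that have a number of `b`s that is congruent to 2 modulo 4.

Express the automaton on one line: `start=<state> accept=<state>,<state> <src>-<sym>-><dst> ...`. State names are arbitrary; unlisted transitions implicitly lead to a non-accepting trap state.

Keep the running count of `b`s modulo 4: each `b` advances along the cycle s0 → s1 → s2 → s3 → s0 while other symbols loop. Accept at s2.
A 4-state machine:
        a   b  
>  s0   s0  s1 
   s1   s1  s2 
 * s2   s2  s3 
   s3   s3  s0 
(> = start, * = accepting)

start=s0 accept=s2 s0-a->s0 s0-b->s1 s1-a->s1 s1-b->s2 s2-a->s2 s2-b->s3 s3-a->s3 s3-b->s0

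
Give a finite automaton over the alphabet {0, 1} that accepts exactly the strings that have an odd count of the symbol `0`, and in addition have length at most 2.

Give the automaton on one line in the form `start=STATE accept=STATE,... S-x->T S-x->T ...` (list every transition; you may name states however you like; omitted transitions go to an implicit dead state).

Run two small machines in parallel and take their product. The first has 2 states tracking the count of `0`s modulo 2; the second has 4 states tracking the input length, saturating at 3. A product state is a pair (one from each), accepting exactly when both do. After merging equivalent states the machine shrinks.
5 states suffice.
        0   1  
>  q0   q1  q2 
 * q1   q3  q4 
   q2   q4  q3 
   q3   q3  q3 
 * q4   q3  q3 
(> = start, * = accepting)

start=q0 accept=q1,q4 q0-0->q1 q0-1->q2 q1-0->q3 q1-1->q4 q2-0->q4 q2-1->q3 q3-0->q3 q3-1->q3 q4-0->q3 q4-1->q3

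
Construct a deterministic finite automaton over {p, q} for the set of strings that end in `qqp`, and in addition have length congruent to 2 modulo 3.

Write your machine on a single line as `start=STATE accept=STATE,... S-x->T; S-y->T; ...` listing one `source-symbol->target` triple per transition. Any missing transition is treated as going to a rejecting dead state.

start=A; accept=L; A-p->B; A-q->C; B-p->D; B-q->E; C-p->D; C-q->F; D-p->A; D-q->G; E-p->A; E-q->H; F-p->I; F-q->H; G-p->B; G-q->J; H-p->K; H-q->J; I-p->B; I-q->C; J-p->L; J-q->F; K-p->D; K-q->E; L-p->A; L-q->G

Build one automaton per condition and run them in lockstep. The first has 4 states tracking how much of the suffix `qqp` has currently been matched; the second has 3 states tracking the input length modulo 3. A product state is a pair (one from each), accepting exactly when both do.
A 12-state machine:
       p  q 
>  A   B  C 
   B   D  E 
   C   D  F 
   D   A  G 
   E   A  H 
   F   I  H 
   G   B  J 
   H   K  J 
   I   B  C 
   J   L  F 
   K   D  E 
 * L   A  G 
(> = start, * = accepting)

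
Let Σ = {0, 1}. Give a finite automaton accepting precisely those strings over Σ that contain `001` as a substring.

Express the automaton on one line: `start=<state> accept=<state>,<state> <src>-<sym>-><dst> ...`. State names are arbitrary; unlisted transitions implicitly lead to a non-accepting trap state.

Track how much of `001` has been matched so far: state s0 is no progress, s3 is the absorbing accept state reached once `001` has occurred. Intermediate states record partial matches; on a mismatch, fall back to the longest reusable overlap.
        0   1  
>  s0   s1  s0 
   s1   s2  s0 
   s2   s2  s3 
 * s3   s3  s3 
(> = start, * = accepting)

start=s0 accept=s3 s0-0->s1 s0-1->s0 s1-0->s2 s1-1->s0 s2-0->s2 s2-1->s3 s3-0->s3 s3-1->s3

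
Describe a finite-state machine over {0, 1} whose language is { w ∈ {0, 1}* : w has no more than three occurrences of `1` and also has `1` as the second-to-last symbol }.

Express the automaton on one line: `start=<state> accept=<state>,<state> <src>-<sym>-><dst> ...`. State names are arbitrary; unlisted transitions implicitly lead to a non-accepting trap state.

Run two small machines in parallel and take their product. One (5 states) tracks the count of `1`s, saturating at 4; the other (7 states) tracks the last 2 symbols read. Each combined state is a pair, one component from each; accept when both components accept. After merging equivalent states the machine shrinks.
A 12-state machine:
          0    1  
>  q0     q0   q1 
   q1     q2   q3 
 * q2     q4   q5 
 * q3     q6   q7 
   q4     q4   q5 
   q5     q6   q7 
 * q6     q8   q9 
 * q7    q10  q11 
   q8     q8   q9 
   q9    q10  q11 
 * q10   q11  q11 
   q11   q11  q11 
(> = start, * = accepting)

start=q0 accept=q2,q3,q6,q7,q10 q0-0->q0 q0-1->q1 q1-0->q2 q1-1->q3 q2-0->q4 q2-1->q5 q3-0->q6 q3-1->q7 q4-0->q4 q4-1->q5 q5-0->q6 q5-1->q7 q6-0->q8 q6-1->q9 q7-0->q10 q7-1->q11 q8-0->q8 q8-1->q9 q9-0->q10 q9-1->q11 q10-0->q11 q10-1->q11 q11-0->q11 q11-1->q11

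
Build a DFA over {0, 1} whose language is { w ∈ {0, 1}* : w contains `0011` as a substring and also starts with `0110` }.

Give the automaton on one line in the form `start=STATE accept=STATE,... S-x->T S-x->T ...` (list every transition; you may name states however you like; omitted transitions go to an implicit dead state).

Run two small machines in parallel and take their product. One (5 states) tracks whether and how much of `0011` has been seen; the other (6 states) tracks whether the input so far still matches the prefix `0110`. Each combined state is a pair, one component from each; accept when both components accept. After merging equivalent states the machine shrinks.
10 states suffice.
        0   1  
>  q0   q1  q2 
   q1   q2  q3 
   q2   q2  q2 
   q3   q2  q4 
   q4   q5  q2 
   q5   q6  q7 
   q6   q6  q8 
   q7   q5  q7 
   q8   q5  q9 
 * q9   q9  q9 
(> = start, * = accepting)

start=q0 accept=q9 q0-0->q1 q0-1->q2 q1-0->q2 q1-1->q3 q2-0->q2 q2-1->q2 q3-0->q2 q3-1->q4 q4-0->q5 q4-1->q2 q5-0->q6 q5-1->q7 q6-0->q6 q6-1->q8 q7-0->q5 q7-1->q7 q8-0->q5 q8-1->q9 q9-0->q9 q9-1->q9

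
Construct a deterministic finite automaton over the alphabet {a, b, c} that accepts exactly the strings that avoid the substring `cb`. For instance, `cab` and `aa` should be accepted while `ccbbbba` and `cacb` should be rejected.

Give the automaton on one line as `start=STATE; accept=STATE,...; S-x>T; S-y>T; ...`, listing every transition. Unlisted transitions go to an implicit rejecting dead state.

Track partial matches of the forbidden pattern `cb`. State q2 is a dead state reached once `cb` has occurred; every other state accepts. q0 means no part of `cb` is currently matched.
        a   b   c  
>* q0   q0  q0  q1 
 * q1   q0  q2  q1 
   q2   q2  q2  q2 
(> = start, * = accepting)

start=q0; accept=q0,q1; q0-a>q0; q0-b>q0; q0-c>q1; q1-a>q0; q1-b>q2; q1-c>q1; q2-a>q2; q2-b>q2; q2-c>q2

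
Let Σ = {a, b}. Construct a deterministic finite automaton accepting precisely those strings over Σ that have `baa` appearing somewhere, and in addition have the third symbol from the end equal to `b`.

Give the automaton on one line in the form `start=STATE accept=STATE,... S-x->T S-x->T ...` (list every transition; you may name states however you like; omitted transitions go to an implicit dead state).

start=q0 accept=q11,q19,q20,q21 q0-a->q1 q0-b->q2 q1-a->q3 q1-b->q4 q2-a->q5 q2-b->q6 q3-a->q7 q3-b->q8 q4-a->q9 q4-b->q10 q5-a->q11 q5-b->q12 q6-a->q13 q6-b->q14 q7-a->q7 q7-b->q8 q8-a->q9 q8-b->q10 q9-a->q11 q9-b->q12 q10-a->q13 q10-b->q14 q11-a->q15 q11-b->q16 q12-a->q9 q12-b->q10 q13-a->q11 q13-b->q12 q14-a->q13 q14-b->q14 q15-a->q15 q15-b->q16 q16-a->q17 q16-b->q18 q17-a->q11 q17-b->q19 q18-a->q20 q18-b->q21 q19-a->q17 q19-b->q18 q20-a->q11 q20-b->q19 q21-a->q20 q21-b->q21

Run two small machines in parallel and take their product. The first has 4 states tracking whether and how much of `baa` has been seen; the second has 15 states tracking the last 3 symbols read. A product state is a pair (one from each), accepting exactly when both do.
A 22-state machine:
          a    b  
>  q0     q1   q2 
   q1     q3   q4 
   q2     q5   q6 
   q3     q7   q8 
   q4     q9  q10 
   q5    q11  q12 
   q6    q13  q14 
   q7     q7   q8 
   q8     q9  q10 
   q9    q11  q12 
   q10   q13  q14 
 * q11   q15  q16 
   q12    q9  q10 
   q13   q11  q12 
   q14   q13  q14 
   q15   q15  q16 
   q16   q17  q18 
   q17   q11  q19 
   q18   q20  q21 
 * q19   q17  q18 
 * q20   q11  q19 
 * q21   q20  q21 
(> = start, * = accepting)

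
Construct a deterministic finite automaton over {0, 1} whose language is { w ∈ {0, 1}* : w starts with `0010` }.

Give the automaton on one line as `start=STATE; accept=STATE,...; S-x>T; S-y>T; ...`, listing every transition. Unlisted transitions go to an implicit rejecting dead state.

Walk along `0010` while the input agrees: from q0 take `0` to q1, and so on. Any deviation drops to the rejecting sink q5. Once q4 is reached the prefix is confirmed and every continuation is accepted.
With 6 states:
        0   1  
>  q0   q1  q5 
   q1   q2  q5 
   q2   q5  q3 
   q3   q4  q5 
 * q4   q4  q4 
   q5   q5  q5 
(> = start, * = accepting)

start=q0; accept=q4; q0-0>q1; q0-1>q5; q1-0>q2; q1-1>q5; q2-0>q5; q2-1>q3; q3-0>q4; q3-1>q5; q4-0>q4; q4-1>q4; q5-0>q5; q5-1>q5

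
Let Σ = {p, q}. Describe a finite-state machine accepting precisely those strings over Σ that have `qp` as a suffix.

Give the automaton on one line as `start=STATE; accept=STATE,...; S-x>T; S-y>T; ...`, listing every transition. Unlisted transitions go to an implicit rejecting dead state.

start=s0; accept=s2; s0-p>s0; s0-q>s1; s1-p>s2; s1-q>s1; s2-p>s0; s2-q>s1

Let each state record the length of the longest suffix of the input read so far that is also a prefix of `qp`. s1 means the last symbol is `q`; s2 means the last 2 symbols are `qp`. Accept only at s2, where the string currently ends in `qp`.
A 3-state machine:
        p   q  
>  s0   s0  s1 
   s1   s2  s1 
 * s2   s0  s1 
(> = start, * = accepting)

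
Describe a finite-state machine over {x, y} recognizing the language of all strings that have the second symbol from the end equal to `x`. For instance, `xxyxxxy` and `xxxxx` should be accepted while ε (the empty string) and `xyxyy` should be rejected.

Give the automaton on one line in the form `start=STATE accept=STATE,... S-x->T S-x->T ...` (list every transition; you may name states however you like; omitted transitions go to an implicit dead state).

start=q0 accept=q3,q4 q0-x->q1 q0-y->q2 q1-x->q3 q1-y->q4 q2-x->q5 q2-y->q6 q3-x->q3 q3-y->q4 q4-x->q5 q4-y->q6 q5-x->q3 q5-y->q4 q6-x->q5 q6-y->q6

A DFA must remember the last 2 symbols (since which symbol is second-to-last isn't known until the input ends). Use one state per possible window of the last ≤2 symbols; accept from those whose window starts with `x`.
A 7-state machine:
        x   y  
>  q0   q1  q2 
   q1   q3  q4 
   q2   q5  q6 
 * q3   q3  q4 
 * q4   q5  q6 
   q5   q3  q4 
   q6   q5  q6 
(> = start, * = accepting)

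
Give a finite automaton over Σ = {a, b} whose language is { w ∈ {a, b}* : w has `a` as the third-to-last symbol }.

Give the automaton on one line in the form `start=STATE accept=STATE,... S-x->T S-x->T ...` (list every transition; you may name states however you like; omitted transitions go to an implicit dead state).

A DFA must remember the last 3 symbols (since which symbol is third-to-last isn't known until the input ends). Use one state per possible window of the last ≤3 symbols; accept from those whose window starts with `a`.
With 15 states:
          a    b  
>  s0     s1   s2 
   s1     s3   s4 
   s2     s5   s6 
   s3     s7   s8 
   s4     s9  s10 
   s5    s11  s12 
   s6    s13  s14 
 * s7     s7   s8 
 * s8     s9  s10 
 * s9    s11  s12 
 * s10   s13  s14 
   s11    s7   s8 
   s12    s9  s10 
   s13   s11  s12 
   s14   s13  s14 
(> = start, * = accepting)

start=s0 accept=s7,s8,s9,s10 s0-a->s1 s0-b->s2 s1-a->s3 s1-b->s4 s2-a->s5 s2-b->s6 s3-a->s7 s3-b->s8 s4-a->s9 s4-b->s10 s5-a->s11 s5-b->s12 s6-a->s13 s6-b->s14 s7-a->s7 s7-b->s8 s8-a->s9 s8-b->s10 s9-a->s11 s9-b->s12 s10-a->s13 s10-b->s14 s11-a->s7 s11-b->s8 s12-a->s9 s12-b->s10 s13-a->s11 s13-b->s12 s14-a->s13 s14-b->s14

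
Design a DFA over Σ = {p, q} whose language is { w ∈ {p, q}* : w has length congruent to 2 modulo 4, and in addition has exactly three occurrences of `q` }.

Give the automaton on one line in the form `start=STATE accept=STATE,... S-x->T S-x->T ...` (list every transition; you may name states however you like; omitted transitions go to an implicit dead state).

Build one automaton per condition and run them in lockstep. The first has 4 states tracking the input length modulo 4; the second has 5 states tracking the count of `q`s, saturating at 4. A product state is a pair (one from each), accepting exactly when both do. Equivalent product states are then merged.
A 17-state machine:
          p    q  
>  S0     S1   S2 
   S1     S3   S4 
   S2     S4   S5 
   S3     S6   S7 
   S4     S7   S8 
   S5     S8   S9 
   S6     S0  S10 
   S7    S10  S11 
   S8    S11  S12 
   S9    S12  S13 
   S10    S2  S14 
   S11   S14  S15 
   S12   S15  S13 
   S13   S13  S13 
   S14    S5  S16 
   S15   S16  S13 
 * S16    S9  S13 
(> = start, * = accepting)

start=S0 accept=S16 S0-p->S1 S0-q->S2 S1-p->S3 S1-q->S4 S2-p->S4 S2-q->S5 S3-p->S6 S3-q->S7 S4-p->S7 S4-q->S8 S5-p->S8 S5-q->S9 S6-p->S0 S6-q->S10 S7-p->S10 S7-q->S11 S8-p->S11 S8-q->S12 S9-p->S12 S9-q->S13 S10-p->S2 S10-q->S14 S11-p->S14 S11-q->S15 S12-p->S15 S12-q->S13 S13-p->S13 S13-q->S13 S14-p->S5 S14-q->S16 S15-p->S16 S15-q->S13 S16-p->S9 S16-q->S13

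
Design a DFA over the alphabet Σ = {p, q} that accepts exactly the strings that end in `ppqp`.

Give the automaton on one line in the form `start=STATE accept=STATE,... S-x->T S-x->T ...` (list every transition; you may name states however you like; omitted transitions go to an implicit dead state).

Remember how much of `ppqp` the current input suffix matches. State s0 means no match yet; s1 means the last symbol is `p`; s2 means the last 2 symbols are `pp`; s3 means the last 3 symbols are `ppq`; s4 means the last 4 symbols are `ppqp`. Only s4 accepts. On a mismatch, fall back to the longest proper suffix that is still a prefix of `ppqp`.
A 5-state machine:
        p   q  
>  s0   s1  s0 
   s1   s2  s0 
   s2   s2  s3 
   s3   s4  s0 
 * s4   s2  s0 
(> = start, * = accepting)

start=s0 accept=s4 s0-p->s1 s0-q->s0 s1-p->s2 s1-q->s0 s2-p->s2 s2-q->s3 s3-p->s4 s3-q->s0 s4-p->s2 s4-q->s0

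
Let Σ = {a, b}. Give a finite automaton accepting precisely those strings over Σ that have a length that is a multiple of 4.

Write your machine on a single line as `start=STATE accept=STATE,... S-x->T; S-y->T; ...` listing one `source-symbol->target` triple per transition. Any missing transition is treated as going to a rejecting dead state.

start=s0; accept=s0; s0-a->s1; s0-b->s1; s1-a->s2; s1-b->s2; s2-a->s3; s2-b->s3; s3-a->s0; s3-b->s0

Only the length mod 4 matters, so use a 4-cycle: from any state, every input symbol moves to the next state, wrapping s3 back to s0. Mark s0 accepting.
A 4-state machine:
        a   b  
>* s0   s1  s1 
   s1   s2  s2 
   s2   s3  s3 
   s3   s0  s0 
(> = start, * = accepting)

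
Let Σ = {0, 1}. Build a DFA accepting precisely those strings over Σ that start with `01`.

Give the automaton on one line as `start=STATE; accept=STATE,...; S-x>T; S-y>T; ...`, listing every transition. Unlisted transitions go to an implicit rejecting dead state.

Check the first 2 symbols one by one: q0 through q1 record how many have matched `01` so far; any wrong symbol goes to the dead state q3. After all 2 match we enter the accepting sink q2.
A 4-state machine:
        0   1  
>  q0   q1  q3 
   q1   q3  q2 
 * q2   q2  q2 
   q3   q3  q3 
(> = start, * = accepting)

start=q0; accept=q2; q0-0>q1; q0-1>q3; q1-0>q3; q1-1>q2; q2-0>q2; q2-1>q2; q3-0>q3; q3-1>q3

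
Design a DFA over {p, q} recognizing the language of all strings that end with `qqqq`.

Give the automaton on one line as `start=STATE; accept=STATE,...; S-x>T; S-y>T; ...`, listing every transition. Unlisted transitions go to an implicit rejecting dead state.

start=S0; accept=S4; S0-p>S0; S0-q>S1; S1-p>S0; S1-q>S2; S2-p>S0; S2-q>S3; S3-p>S0; S3-q>S4; S4-p>S0; S4-q>S4

Remember how much of `qqqq` the current input suffix matches. State S0 means no match yet; S1 means the last symbol is `q`; S2 means the last 2 symbols are `qq`; S3 means the last 3 symbols are `qqq`; S4 means the last 4 symbols are `qqqq`. Only S4 accepts. On a mismatch, fall back to the longest proper suffix that is still a prefix of `qqqq`.
A 5-state machine:
        p   q  
>  S0   S0  S1 
   S1   S0  S2 
   S2   S0  S3 
   S3   S0  S4 
 * S4   S0  S4 
(> = start, * = accepting)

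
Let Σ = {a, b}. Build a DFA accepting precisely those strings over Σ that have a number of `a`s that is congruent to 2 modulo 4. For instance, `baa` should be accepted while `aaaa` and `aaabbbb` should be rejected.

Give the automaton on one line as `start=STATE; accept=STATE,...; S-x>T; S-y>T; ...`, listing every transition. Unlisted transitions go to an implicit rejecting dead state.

start=s0; accept=s2; s0-a>s1; s0-b>s0; s1-a>s2; s1-b>s1; s2-a>s3; s2-b>s2; s3-a>s0; s3-b>s3

The only thing that matters is how many `a`s have appeared, reduced mod 4. Use one state per residue: s0 for 0, …, s3 for 3. Reading `a` moves to the next residue; anything else stays put. s2 is accepting.
4 states suffice.
        a   b  
>  s0   s1  s0 
   s1   s2  s1 
 * s2   s3  s2 
   s3   s0  s3 
(> = start, * = accepting)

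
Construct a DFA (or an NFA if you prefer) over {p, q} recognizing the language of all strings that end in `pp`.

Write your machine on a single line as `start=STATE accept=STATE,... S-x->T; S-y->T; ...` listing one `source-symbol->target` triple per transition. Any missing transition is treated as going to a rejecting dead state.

start=S0; accept=S2; S0-p->S1; S0-q->S0; S1-p->S2; S1-q->S0; S2-p->S2; S2-q->S0

Remember how much of `pp` the current input suffix matches. State S0 means no match yet; S1 means the last symbol is `p`; S2 means the last 2 symbols are `pp`. Only S2 accepts. On a mismatch, fall back to the longest proper suffix that is still a prefix of `pp`.
3 states suffice.
        p   q  
>  S0   S1  S0 
   S1   S2  S0 
 * S2   S2  S0 
(> = start, * = accepting)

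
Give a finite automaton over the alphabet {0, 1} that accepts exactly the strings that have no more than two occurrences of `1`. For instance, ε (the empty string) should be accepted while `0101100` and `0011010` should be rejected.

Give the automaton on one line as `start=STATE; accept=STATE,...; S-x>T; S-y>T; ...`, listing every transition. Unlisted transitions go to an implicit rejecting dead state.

start=A; accept=A,B,C; A-0>A; A-1>B; B-0>B; B-1>C; C-0>C; C-1>D; D-0>D; D-1>D

Count `1`s, saturating at 3: states A through C mean 0 through 2 `1`s seen; D means more than 2. Each `1` increments (capped at D); other symbols loop. Accept from {A, B, C}.
With 4 states:
       0  1 
>* A   A  B 
 * B   B  C 
 * C   C  D 
   D   D  D 
(> = start, * = accepting)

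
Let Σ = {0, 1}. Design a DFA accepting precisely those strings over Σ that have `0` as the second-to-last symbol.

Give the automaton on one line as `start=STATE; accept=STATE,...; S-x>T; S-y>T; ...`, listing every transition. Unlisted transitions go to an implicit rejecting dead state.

start=s0; accept=s3,s4; s0-0>s1; s0-1>s2; s1-0>s3; s1-1>s4; s2-0>s5; s2-1>s6; s3-0>s3; s3-1>s4; s4-0>s5; s4-1>s6; s5-0>s3; s5-1>s4; s6-0>s5; s6-1>s6

Because acceptance depends on a position counted from the end, the machine has to buffer the most recent 2 symbols. Make each state the string of the last up-to-2 symbols read; on input `x` shift the window left and append `x`. Accept when the buffered window has length 2 and begins with `0`.
A 7-state machine:
        0   1  
>  s0   s1  s2 
   s1   s3  s4 
   s2   s5  s6 
 * s3   s3  s4 
 * s4   s5  s6 
   s5   s3  s4 
   s6   s5  s6 
(> = start, * = accepting)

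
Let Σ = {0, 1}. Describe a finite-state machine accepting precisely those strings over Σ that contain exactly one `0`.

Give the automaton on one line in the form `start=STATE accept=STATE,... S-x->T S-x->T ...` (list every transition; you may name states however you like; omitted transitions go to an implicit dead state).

start=A accept=B A-0->B A-1->A B-0->C B-1->B C-0->C C-1->C

Only the number of `0`s matters, and only up to 2. Make a chain A → B → C advanced by each `0` (with C absorbing); every other symbol self-loops. The accepting set is {B}.
       0  1 
>  A   B  A 
 * B   C  B 
   C   C  C 
(> = start, * = accepting)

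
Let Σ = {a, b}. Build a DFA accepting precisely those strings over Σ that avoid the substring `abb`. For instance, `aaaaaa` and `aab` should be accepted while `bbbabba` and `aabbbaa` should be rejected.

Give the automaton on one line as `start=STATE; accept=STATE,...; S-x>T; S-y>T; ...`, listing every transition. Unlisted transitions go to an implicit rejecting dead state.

This is the complement of 'contains `abb`'. Use the same substring-matching states — s0 through s3 holding how much of `abb` has just been matched — but flip the accepting set: everything except the trap s3 accepts.
        a   b  
>* s0   s1  s0 
 * s1   s1  s2 
 * s2   s1  s3 
   s3   s3  s3 
(> = start, * = accepting)

start=s0; accept=s0,s1,s2; s0-a>s1; s0-b>s0; s1-a>s1; s1-b>s2; s2-a>s1; s2-b>s3; s3-a>s3; s3-b>s3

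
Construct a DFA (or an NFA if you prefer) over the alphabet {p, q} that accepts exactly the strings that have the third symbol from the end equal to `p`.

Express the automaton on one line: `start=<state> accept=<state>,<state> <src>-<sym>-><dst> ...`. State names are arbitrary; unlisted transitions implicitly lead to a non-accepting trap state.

start=s0 accept=s7,s8,s9,s10 s0-p->s1 s0-q->s2 s1-p->s3 s1-q->s4 s2-p->s5 s2-q->s6 s3-p->s7 s3-q->s8 s4-p->s9 s4-q->s10 s5-p->s11 s5-q->s12 s6-p->s13 s6-q->s14 s7-p->s7 s7-q->s8 s8-p->s9 s8-q->s10 s9-p->s11 s9-q->s12 s10-p->s13 s10-q->s14 s11-p->s7 s11-q->s8 s12-p->s9 s12-q->s10 s13-p->s11 s13-q->s12 s14-p->s13 s14-q->s14

Because acceptance depends on a position counted from the end, the machine has to buffer the most recent 3 symbols. Make each state the string of the last up-to-3 symbols read; on input `x` shift the window left and append `x`. Accept when the buffered window has length 3 and begins with `p`.
          p    q  
>  s0     s1   s2 
   s1     s3   s4 
   s2     s5   s6 
   s3     s7   s8 
   s4     s9  s10 
   s5    s11  s12 
   s6    s13  s14 
 * s7     s7   s8 
 * s8     s9  s10 
 * s9    s11  s12 
 * s10   s13  s14 
   s11    s7   s8 
   s12    s9  s10 
   s13   s11  s12 
   s14   s13  s14 
(> = start, * = accepting)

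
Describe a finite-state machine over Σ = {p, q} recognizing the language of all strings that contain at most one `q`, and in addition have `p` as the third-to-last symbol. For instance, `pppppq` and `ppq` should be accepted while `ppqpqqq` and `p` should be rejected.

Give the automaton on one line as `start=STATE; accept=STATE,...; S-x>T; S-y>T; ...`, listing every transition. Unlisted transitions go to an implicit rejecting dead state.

start=A; accept=H,I,J,L; A-p>B; A-q>C; B-p>D; B-q>E; C-p>F; C-q>G; D-p>H; D-q>I; E-p>J; E-q>G; F-p>K; F-q>G; G-p>G; G-q>G; H-p>H; H-q>I; I-p>J; I-q>G; J-p>K; J-q>G; K-p>L; K-q>G; L-p>L; L-q>G

Handle the two conditions separately and then intersect. The first has 3 states tracking the count of `q`s, saturating at 2; the second has 15 states tracking the last 3 symbols read. A product state is a pair (one from each), accepting exactly when both do. Minimizing collapses redundant product states.
A 12-state machine:
       p  q 
>  A   B  C 
   B   D  E 
   C   F  G 
   D   H  I 
   E   J  G 
   F   K  G 
   G   G  G 
 * H   H  I 
 * I   J  G 
 * J   K  G 
   K   L  G 
 * L   L  G 
(> = start, * = accepting)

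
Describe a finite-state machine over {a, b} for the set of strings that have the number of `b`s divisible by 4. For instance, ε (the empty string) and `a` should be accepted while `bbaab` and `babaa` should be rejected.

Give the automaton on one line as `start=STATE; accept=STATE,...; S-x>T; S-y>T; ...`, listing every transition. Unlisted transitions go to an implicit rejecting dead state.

start=S0; accept=S0; S0-a>S0; S0-b>S1; S1-a>S1; S1-b>S2; S2-a>S2; S2-b>S3; S3-a>S3; S3-b>S0

The only thing that matters is how many `b`s have appeared, reduced mod 4. Use one state per residue: S0 for 0, …, S3 for 3. Reading `b` moves to the next residue; anything else stays put. S0 is accepting.
A 4-state machine:
        a   b  
>* S0   S0  S1 
   S1   S1  S2 
   S2   S2  S3 
   S3   S3  S0 
(> = start, * = accepting)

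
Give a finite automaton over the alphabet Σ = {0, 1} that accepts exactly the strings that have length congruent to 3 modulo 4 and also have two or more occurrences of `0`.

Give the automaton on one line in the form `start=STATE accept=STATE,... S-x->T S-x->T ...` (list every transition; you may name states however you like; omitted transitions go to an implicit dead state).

Handle the two conditions separately and then intersect. The first has 4 states tracking the input length modulo 4; the second has 4 states tracking the count of `0`s, saturating at 3. A product state is a pair (one from each), accepting exactly when both do. Equivalent product states are then merged.
A 12-state machine:
       0  1 
>  A   B  C 
   B   D  E 
   C   E  F 
   D   G  G 
   E   G  H 
   F   H  I 
 * G   J  J 
   H   J  K 
   I   K  A 
   J   L  L 
   K   L  B 
   L   D  D 
(> = start, * = accepting)

start=A accept=G A-0->B A-1->C B-0->D B-1->E C-0->E C-1->F D-0->G D-1->G E-0->G E-1->H F-0->H F-1->I G-0->J G-1->J H-0->J H-1->K I-0->K I-1->A J-0->L J-1->L K-0->L K-1->B L-0->D L-1->D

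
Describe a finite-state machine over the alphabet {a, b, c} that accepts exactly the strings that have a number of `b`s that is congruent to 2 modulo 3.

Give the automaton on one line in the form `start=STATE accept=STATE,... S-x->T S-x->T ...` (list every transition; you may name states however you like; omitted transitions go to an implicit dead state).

start=s0 accept=s2 s0-a->s0 s0-b->s1 s0-c->s0 s1-a->s1 s1-b->s2 s1-c->s1 s2-a->s2 s2-b->s0 s2-c->s2

Keep the running count of `b`s modulo 3: each `b` advances along the cycle s0 → s1 → s2 → s0 while other symbols loop. Accept at s2.
        a   b   c  
>  s0   s0  s1  s0 
   s1   s1  s2  s1 
 * s2   s2  s0  s2 
(> = start, * = accepting)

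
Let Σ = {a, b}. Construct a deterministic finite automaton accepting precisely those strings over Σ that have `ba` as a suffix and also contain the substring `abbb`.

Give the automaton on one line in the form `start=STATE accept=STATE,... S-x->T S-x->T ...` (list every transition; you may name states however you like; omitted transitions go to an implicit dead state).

start=q0 accept=q5 q0-a->q1 q0-b->q0 q1-a->q1 q1-b->q2 q2-a->q1 q2-b->q3 q3-a->q1 q3-b->q4 q4-a->q5 q4-b->q4 q5-a->q6 q5-b->q4 q6-a->q6 q6-b->q4

Handle the two conditions separately and then intersect. One (3 states) tracks how much of the suffix `ba` has currently been matched; the other (5 states) tracks whether and how much of `abbb` has been seen. Each combined state is a pair, one component from each; accept when both components accept. Minimizing collapses redundant product states.
7 states suffice.
        a   b  
>  q0   q1  q0 
   q1   q1  q2 
   q2   q1  q3 
   q3   q1  q4 
   q4   q5  q4 
 * q5   q6  q4 
   q6   q6  q4 
(> = start, * = accepting)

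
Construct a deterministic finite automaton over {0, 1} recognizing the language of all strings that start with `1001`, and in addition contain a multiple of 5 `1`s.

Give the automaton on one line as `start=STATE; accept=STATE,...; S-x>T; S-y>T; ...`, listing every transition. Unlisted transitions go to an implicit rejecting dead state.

start=q0; accept=q8; q0-0>q1; q0-1>q2; q1-0>q1; q1-1>q1; q2-0>q3; q2-1>q1; q3-0>q4; q3-1>q1; q4-0>q1; q4-1>q5; q5-0>q5; q5-1>q6; q6-0>q6; q6-1>q7; q7-0>q7; q7-1>q8; q8-0>q8; q8-1>q9; q9-0>q9; q9-1>q5

Build one automaton per condition and run them in lockstep. The first has 6 states tracking whether the input so far still matches the prefix `1001`; the second has 5 states tracking the count of `1`s modulo 5. A product state is a pair (one from each), accepting exactly when both do. Equivalent product states are then merged.
        0   1  
>  q0   q1  q2 
   q1   q1  q1 
   q2   q3  q1 
   q3   q4  q1 
   q4   q1  q5 
   q5   q5  q6 
   q6   q6  q7 
   q7   q7  q8 
 * q8   q8  q9 
   q9   q9  q5 
(> = start, * = accepting)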